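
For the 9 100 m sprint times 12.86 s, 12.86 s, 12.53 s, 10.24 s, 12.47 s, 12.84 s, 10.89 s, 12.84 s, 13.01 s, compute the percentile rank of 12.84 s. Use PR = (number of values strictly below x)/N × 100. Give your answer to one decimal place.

N = 9.
Strictly below 12.84: 4. Equal to 12.84: 2.
PR = 4/9 × 100 = 44.4

44.4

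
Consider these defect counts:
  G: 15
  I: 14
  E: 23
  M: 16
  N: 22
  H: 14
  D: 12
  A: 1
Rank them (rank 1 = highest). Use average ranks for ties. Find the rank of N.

2

Sorted (descending): 23, 22, 16, 15, 14, 14, 12, 1
The 2 values of 14 occupy positions 5–6 → average rank (5+6)/2 = 5.5.
N has value 22 → rank 2.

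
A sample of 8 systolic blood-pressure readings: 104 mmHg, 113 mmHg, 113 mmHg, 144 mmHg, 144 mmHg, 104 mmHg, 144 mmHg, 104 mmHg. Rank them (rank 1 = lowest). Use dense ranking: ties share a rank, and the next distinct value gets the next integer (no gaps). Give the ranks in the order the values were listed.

Sorted (ascending): 104, 104, 104, 113, 113, 144, 144, 144
The 3 values of 104 share dense rank 1.
The 2 values of 113 share dense rank 2.
The 3 values of 144 share dense rank 3.

1, 2, 2, 3, 3, 1, 3, 1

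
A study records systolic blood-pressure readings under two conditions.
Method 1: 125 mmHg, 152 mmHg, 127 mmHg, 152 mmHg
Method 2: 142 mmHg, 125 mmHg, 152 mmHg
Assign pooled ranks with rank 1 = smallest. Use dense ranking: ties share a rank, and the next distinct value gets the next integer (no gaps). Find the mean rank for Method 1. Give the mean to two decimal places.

2.75

Sorted (ascending): 125, 125, 127, 142, 152, 152, 152
The 2 values of 125 share dense rank 1.
The 3 values of 152 share dense rank 4.
Remaining distinct values take the next consecutive integers.
Method 1 values → pooled ranks: 125→1, 152→4, 127→2, 152→4
Mean rank = (1 + 4 + 2 + 4) / 4 = 2.75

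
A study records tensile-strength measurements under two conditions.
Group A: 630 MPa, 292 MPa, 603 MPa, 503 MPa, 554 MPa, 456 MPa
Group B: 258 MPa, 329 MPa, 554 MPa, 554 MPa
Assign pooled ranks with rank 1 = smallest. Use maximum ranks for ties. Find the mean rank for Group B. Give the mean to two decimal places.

Sorted (ascending): 258, 292, 329, 456, 503, 554, 554, 554, 603, 630
The 3 values of 554 occupy positions 6–8 → each gets rank 8.
Group B values → pooled ranks: 258→1, 329→3, 554→8, 554→8
Mean rank = (1 + 3 + 8 + 8) / 4 = 5.00

5.00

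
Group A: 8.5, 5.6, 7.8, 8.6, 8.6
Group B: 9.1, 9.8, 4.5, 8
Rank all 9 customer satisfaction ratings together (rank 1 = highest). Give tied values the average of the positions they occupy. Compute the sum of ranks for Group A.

Sorted (descending): 9.8, 9.1, 8.6, 8.6, 8.5, 8, 7.8, 5.6, 4.5
The 2 values of 8.6 occupy positions 3–4 → average rank (3+4)/2 = 3.5.
Group A values → pooled ranks: 8.5→5, 5.6→8, 7.8→7, 8.6→3.5, 8.6→3.5
Rank sum = 5 + 8 + 7 + 3.5 + 3.5 = 27

27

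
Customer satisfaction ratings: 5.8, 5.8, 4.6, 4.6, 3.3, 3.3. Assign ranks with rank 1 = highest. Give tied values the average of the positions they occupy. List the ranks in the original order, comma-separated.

1.5, 1.5, 3.5, 3.5, 5.5, 5.5

Sorted (descending): 5.8, 5.8, 4.6, 4.6, 3.3, 3.3
The 2 values of 5.8 occupy positions 1–2 → average rank (1+2)/2 = 1.5.
The 2 values of 4.6 occupy positions 3–4 → average rank (3+4)/2 = 3.5.
The 2 values of 3.3 occupy positions 5–6 → average rank (5+6)/2 = 5.5.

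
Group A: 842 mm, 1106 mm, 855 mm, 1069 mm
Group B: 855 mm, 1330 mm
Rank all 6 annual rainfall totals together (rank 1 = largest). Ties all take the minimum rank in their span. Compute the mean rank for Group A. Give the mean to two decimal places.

3.75

Sorted (descending): 1330, 1106, 1069, 855, 855, 842
The 2 values of 855 occupy positions 4–5 → each gets rank 4.
Group A values → pooled ranks: 842→6, 1106→2, 855→4, 1069→3
Mean rank = (6 + 2 + 4 + 3) / 4 = 3.75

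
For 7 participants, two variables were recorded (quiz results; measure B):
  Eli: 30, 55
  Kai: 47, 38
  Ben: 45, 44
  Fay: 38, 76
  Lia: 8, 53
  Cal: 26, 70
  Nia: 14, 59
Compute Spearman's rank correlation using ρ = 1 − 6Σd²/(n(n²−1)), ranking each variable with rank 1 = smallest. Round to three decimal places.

Ranks of variable 1: 4, 7, 6, 5, 1, 3, 2
Ranks of variable 2: 4, 1, 2, 7, 3, 6, 5
d = r₁ − r₂: 0, 6, 4, -2, -2, -3, -3
d²: 0, 36, 16, 4, 4, 9, 9; Σd² = 78
ρ = 1 − 6·78/(7·48) = 1 − 468/336 = -0.393

-0.393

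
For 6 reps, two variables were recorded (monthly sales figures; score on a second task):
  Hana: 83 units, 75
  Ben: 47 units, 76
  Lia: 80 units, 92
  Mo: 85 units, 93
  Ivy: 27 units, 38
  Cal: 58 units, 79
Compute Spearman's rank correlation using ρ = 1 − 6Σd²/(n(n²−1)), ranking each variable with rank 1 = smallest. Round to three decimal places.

Ranks of variable 1: 5, 2, 4, 6, 1, 3
Ranks of variable 2: 2, 3, 5, 6, 1, 4
d = r₁ − r₂: 3, -1, -1, 0, 0, -1
d²: 9, 1, 1, 0, 0, 1; Σd² = 12
ρ = 1 − 6·12/(6·35) = 1 − 72/210 = 0.657

0.657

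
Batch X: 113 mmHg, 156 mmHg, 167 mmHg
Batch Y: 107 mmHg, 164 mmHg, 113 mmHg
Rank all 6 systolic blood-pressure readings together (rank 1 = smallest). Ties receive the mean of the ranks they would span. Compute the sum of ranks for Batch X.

12.5

Sorted (ascending): 107, 113, 113, 156, 164, 167
The 2 values of 113 occupy positions 2–3 → average rank (2+3)/2 = 2.5.
Batch X values → pooled ranks: 113→2.5, 156→4, 167→6
Rank sum = 2.5 + 4 + 6 = 12.5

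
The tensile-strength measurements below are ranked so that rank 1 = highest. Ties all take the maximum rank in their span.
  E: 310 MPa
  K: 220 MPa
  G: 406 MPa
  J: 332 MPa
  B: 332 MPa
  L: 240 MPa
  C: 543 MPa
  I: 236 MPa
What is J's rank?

4

Sorted (descending): 543, 406, 332, 332, 310, 240, 236, 220
The 2 values of 332 occupy positions 3–4 → each gets rank 4.
J has value 332 MPa → rank 4.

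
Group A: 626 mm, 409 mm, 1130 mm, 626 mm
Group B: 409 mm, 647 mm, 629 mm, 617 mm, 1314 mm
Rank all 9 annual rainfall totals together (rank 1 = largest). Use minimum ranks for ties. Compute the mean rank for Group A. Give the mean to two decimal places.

Sorted (descending): 1314, 1130, 647, 629, 626, 626, 617, 409, 409
The 2 values of 626 occupy positions 5–6 → each gets rank 5.
The 2 values of 409 occupy positions 8–9 → each gets rank 8.
Group A values → pooled ranks: 626→5, 409→8, 1130→2, 626→5
Mean rank = (5 + 8 + 2 + 5) / 4 = 5.00

5.00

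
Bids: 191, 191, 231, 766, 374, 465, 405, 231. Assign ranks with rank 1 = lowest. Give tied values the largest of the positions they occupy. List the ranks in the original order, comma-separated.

2, 2, 4, 8, 5, 7, 6, 4

Sorted (ascending): 191, 191, 231, 231, 374, 405, 465, 766
The 2 values of 191 occupy positions 1–2 → each gets rank 2.
The 2 values of 231 occupy positions 3–4 → each gets rank 4.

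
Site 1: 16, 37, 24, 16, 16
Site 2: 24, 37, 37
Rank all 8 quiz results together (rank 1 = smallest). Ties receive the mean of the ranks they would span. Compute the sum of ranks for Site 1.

Sorted (ascending): 16, 16, 16, 24, 24, 37, 37, 37
The 3 values of 16 occupy positions 1–3 → average rank 2.
The 2 values of 24 occupy positions 4–5 → average rank (4+5)/2 = 4.5.
The 3 values of 37 occupy positions 6–8 → average rank 7.
Site 1 values → pooled ranks: 16→2, 37→7, 24→4.5, 16→2, 16→2
Rank sum = 2 + 7 + 4.5 + 2 + 2 = 17.5

17.5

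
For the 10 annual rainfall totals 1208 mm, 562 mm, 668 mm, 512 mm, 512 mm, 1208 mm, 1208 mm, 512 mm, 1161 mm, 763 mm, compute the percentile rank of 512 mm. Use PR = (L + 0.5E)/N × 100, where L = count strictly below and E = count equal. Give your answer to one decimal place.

N = 10.
Strictly below 512: 0. Equal to 512: 3.
PR = (0 + 0.5·3)/10 × 100 = 15.0

15.0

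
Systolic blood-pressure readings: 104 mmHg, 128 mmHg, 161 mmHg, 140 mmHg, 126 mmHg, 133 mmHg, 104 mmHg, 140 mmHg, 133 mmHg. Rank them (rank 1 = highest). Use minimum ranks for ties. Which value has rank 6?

128

Sorted (descending): 161, 140, 140, 133, 133, 128, 126, 104, 104
The 2 values of 140 occupy positions 2–3 → each gets rank 2.
The 2 values of 133 occupy positions 4–5 → each gets rank 4.
The 2 values of 104 occupy positions 8–9 → each gets rank 8.
Rank 6 → value 128.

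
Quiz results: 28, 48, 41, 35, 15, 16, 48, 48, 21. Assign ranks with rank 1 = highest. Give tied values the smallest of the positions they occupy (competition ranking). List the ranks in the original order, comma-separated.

6, 1, 4, 5, 9, 8, 1, 1, 7

Sorted (descending): 48, 48, 48, 41, 35, 28, 21, 16, 15
The 3 values of 48 occupy positions 1–3 → each gets rank 1.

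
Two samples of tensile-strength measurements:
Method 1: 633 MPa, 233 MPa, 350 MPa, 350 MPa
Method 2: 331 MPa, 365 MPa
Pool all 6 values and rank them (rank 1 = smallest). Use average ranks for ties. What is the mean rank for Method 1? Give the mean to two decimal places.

3.50

Sorted (ascending): 233, 331, 350, 350, 365, 633
The 2 values of 350 occupy positions 3–4 → average rank (3+4)/2 = 3.5.
Method 1 values → pooled ranks: 633→6, 233→1, 350→3.5, 350→3.5
Mean rank = (6 + 1 + 3.5 + 3.5) / 4 = 3.50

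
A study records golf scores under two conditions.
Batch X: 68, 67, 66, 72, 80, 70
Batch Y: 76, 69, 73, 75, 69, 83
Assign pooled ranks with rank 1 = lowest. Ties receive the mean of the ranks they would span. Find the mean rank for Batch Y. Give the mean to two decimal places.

8.00

Sorted (ascending): 66, 67, 68, 69, 69, 70, 72, 73, 75, 76, 80, 83
The 2 values of 69 occupy positions 4–5 → average rank (4+5)/2 = 4.5.
Batch Y values → pooled ranks: 76→10, 69→4.5, 73→8, 75→9, 69→4.5, 83→12
Mean rank = (10 + 4.5 + 8 + 9 + 4.5 + 12) / 6 = 8.00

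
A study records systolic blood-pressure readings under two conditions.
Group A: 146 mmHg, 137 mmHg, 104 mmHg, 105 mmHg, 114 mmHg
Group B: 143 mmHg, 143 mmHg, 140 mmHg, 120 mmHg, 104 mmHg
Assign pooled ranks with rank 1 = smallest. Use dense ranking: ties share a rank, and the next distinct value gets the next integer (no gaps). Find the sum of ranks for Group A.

19

Sorted (ascending): 104, 104, 105, 114, 120, 137, 140, 143, 143, 146
The 2 values of 104 share dense rank 1.
The 2 values of 143 share dense rank 7.
Remaining distinct values take the next consecutive integers.
Group A values → pooled ranks: 146→8, 137→5, 104→1, 105→2, 114→3
Rank sum = 8 + 5 + 1 + 2 + 3 = 19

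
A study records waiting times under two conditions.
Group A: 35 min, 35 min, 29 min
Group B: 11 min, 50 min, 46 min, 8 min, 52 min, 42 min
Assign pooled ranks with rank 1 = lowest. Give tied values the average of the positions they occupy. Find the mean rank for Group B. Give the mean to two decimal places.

Sorted (ascending): 8, 11, 29, 35, 35, 42, 46, 50, 52
The 2 values of 35 occupy positions 4–5 → average rank (4+5)/2 = 4.5.
Group B values → pooled ranks: 11→2, 50→8, 46→7, 8→1, 52→9, 42→6
Mean rank = (2 + 8 + 7 + 1 + 9 + 6) / 6 = 5.50

5.50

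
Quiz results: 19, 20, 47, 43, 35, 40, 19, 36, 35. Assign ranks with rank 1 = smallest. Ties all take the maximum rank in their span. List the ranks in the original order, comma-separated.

2, 3, 9, 8, 5, 7, 2, 6, 5

Sorted (ascending): 19, 19, 20, 35, 35, 36, 40, 43, 47
The 2 values of 19 occupy positions 1–2 → each gets rank 2.
The 2 values of 35 occupy positions 4–5 → each gets rank 5.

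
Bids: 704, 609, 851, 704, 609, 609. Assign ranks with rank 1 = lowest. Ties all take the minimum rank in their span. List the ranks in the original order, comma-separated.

Sorted (ascending): 609, 609, 609, 704, 704, 851
The 3 values of 609 occupy positions 1–3 → each gets rank 1.
The 2 values of 704 occupy positions 4–5 → each gets rank 4.

4, 1, 6, 4, 1, 1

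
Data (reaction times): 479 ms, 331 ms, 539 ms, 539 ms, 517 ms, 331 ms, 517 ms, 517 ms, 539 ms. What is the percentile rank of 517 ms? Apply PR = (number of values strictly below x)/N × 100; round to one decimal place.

N = 9.
Strictly below 517: 3. Equal to 517: 3.
PR = 3/9 × 100 = 33.3

33.3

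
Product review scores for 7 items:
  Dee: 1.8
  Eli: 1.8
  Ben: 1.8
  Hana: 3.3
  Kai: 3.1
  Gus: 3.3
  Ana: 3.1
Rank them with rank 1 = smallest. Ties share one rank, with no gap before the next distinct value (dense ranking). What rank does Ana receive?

2

Sorted (ascending): 1.8, 1.8, 1.8, 3.1, 3.1, 3.3, 3.3
The 3 values of 1.8 share dense rank 1.
The 2 values of 3.1 share dense rank 2.
The 2 values of 3.3 share dense rank 3.
Ana has value 3.1 → rank 2.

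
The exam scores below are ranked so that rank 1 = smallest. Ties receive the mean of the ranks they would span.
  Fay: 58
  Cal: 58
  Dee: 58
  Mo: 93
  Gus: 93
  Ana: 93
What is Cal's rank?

Sorted (ascending): 58, 58, 58, 93, 93, 93
The 3 values of 58 occupy positions 1–3 → average rank 2.
The 3 values of 93 occupy positions 4–6 → average rank 5.
Cal has value 58 → rank 2.

2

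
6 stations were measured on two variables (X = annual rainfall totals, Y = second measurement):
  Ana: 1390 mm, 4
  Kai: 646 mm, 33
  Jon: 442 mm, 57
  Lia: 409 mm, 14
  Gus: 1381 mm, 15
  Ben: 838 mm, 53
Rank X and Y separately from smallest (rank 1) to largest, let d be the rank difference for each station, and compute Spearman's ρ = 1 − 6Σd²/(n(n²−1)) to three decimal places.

Ranks of variable 1: 6, 3, 2, 1, 5, 4
Ranks of variable 2: 1, 4, 6, 2, 3, 5
d = r₁ − r₂: 5, -1, -4, -1, 2, -1
d²: 25, 1, 16, 1, 4, 1; Σd² = 48
ρ = 1 − 6·48/(6·35) = 1 − 288/210 = -0.371

-0.371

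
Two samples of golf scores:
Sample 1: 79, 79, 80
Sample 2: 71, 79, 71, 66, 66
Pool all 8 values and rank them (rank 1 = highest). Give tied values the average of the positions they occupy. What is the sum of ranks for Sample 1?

Sorted (descending): 80, 79, 79, 79, 71, 71, 66, 66
The 3 values of 79 occupy positions 2–4 → average rank 3.
The 2 values of 71 occupy positions 5–6 → average rank (5+6)/2 = 5.5.
The 2 values of 66 occupy positions 7–8 → average rank (7+8)/2 = 7.5.
Sample 1 values → pooled ranks: 79→3, 79→3, 80→1
Rank sum = 3 + 3 + 1 = 7

7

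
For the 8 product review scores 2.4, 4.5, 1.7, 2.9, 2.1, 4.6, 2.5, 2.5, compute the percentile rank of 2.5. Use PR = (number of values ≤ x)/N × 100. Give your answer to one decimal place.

62.5

N = 8.
Strictly below 2.5: 3. Equal to 2.5: 2.
PR = 5/8 × 100 = 62.5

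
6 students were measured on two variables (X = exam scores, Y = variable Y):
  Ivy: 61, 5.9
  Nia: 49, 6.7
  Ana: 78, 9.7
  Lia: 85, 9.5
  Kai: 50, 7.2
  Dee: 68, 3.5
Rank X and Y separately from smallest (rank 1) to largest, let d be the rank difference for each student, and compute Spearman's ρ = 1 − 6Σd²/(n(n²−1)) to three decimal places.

0.429

Ranks of variable 1: 3, 1, 5, 6, 2, 4
Ranks of variable 2: 2, 3, 6, 5, 4, 1
d = r₁ − r₂: 1, -2, -1, 1, -2, 3
d²: 1, 4, 1, 1, 4, 9; Σd² = 20
ρ = 1 − 6·20/(6·35) = 1 − 120/210 = 0.429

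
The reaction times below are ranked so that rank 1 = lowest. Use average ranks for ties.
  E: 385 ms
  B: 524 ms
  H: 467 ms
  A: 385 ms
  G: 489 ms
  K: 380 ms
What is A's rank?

Sorted (ascending): 380, 385, 385, 467, 489, 524
The 2 values of 385 occupy positions 2–3 → average rank (2+3)/2 = 2.5.
A has value 385 ms → rank 2.5.

2.5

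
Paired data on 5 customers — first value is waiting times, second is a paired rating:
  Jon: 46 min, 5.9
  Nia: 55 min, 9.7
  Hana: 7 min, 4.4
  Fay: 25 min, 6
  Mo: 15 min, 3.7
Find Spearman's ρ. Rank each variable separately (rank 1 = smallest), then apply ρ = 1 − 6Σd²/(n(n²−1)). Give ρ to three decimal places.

0.800

Ranks of variable 1: 4, 5, 1, 3, 2
Ranks of variable 2: 3, 5, 2, 4, 1
d = r₁ − r₂: 1, 0, -1, -1, 1
d²: 1, 0, 1, 1, 1; Σd² = 4
ρ = 1 − 6·4/(5·24) = 1 − 24/120 = 0.800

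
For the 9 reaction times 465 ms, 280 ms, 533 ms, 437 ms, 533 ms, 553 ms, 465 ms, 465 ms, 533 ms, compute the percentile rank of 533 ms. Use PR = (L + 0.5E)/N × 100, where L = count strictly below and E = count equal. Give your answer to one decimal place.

N = 9.
Strictly below 533: 5. Equal to 533: 3.
PR = (5 + 0.5·3)/9 × 100 = 72.2

72.2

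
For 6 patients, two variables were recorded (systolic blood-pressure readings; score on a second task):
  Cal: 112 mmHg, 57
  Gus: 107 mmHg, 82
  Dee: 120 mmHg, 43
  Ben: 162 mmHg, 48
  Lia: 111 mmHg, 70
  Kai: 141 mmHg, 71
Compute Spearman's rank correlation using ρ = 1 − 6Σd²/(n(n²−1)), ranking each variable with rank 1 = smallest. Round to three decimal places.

-0.543

Ranks of variable 1: 3, 1, 4, 6, 2, 5
Ranks of variable 2: 3, 6, 1, 2, 4, 5
d = r₁ − r₂: 0, -5, 3, 4, -2, 0
d²: 0, 25, 9, 16, 4, 0; Σd² = 54
ρ = 1 − 6·54/(6·35) = 1 − 324/210 = -0.543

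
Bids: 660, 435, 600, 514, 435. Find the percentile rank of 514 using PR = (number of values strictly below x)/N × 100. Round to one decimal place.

N = 5.
Strictly below 514: 2. Equal to 514: 1.
PR = 2/5 × 100 = 40.0

40.0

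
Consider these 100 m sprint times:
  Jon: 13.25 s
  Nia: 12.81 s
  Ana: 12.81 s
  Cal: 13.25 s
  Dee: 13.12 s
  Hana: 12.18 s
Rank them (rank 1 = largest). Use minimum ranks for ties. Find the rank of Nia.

4

Sorted (descending): 13.25, 13.25, 13.12, 12.81, 12.81, 12.18
The 2 values of 13.25 occupy positions 1–2 → each gets rank 1.
The 2 values of 12.81 occupy positions 4–5 → each gets rank 4.
Nia has value 12.81 s → rank 4.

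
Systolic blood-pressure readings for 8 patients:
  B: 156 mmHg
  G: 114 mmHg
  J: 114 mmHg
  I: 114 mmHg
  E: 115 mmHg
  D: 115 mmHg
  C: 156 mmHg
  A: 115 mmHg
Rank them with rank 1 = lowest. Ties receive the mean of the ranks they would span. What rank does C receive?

7.5

Sorted (ascending): 114, 114, 114, 115, 115, 115, 156, 156
The 3 values of 114 occupy positions 1–3 → average rank 2.
The 3 values of 115 occupy positions 4–6 → average rank 5.
The 2 values of 156 occupy positions 7–8 → average rank (7+8)/2 = 7.5.
C has value 156 mmHg → rank 7.5.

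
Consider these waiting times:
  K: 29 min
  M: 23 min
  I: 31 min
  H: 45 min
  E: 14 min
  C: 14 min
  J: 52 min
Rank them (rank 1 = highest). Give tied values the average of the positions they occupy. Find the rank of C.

Sorted (descending): 52, 45, 31, 29, 23, 14, 14
The 2 values of 14 occupy positions 6–7 → average rank (6+7)/2 = 6.5.
C has value 14 min → rank 6.5.

6.5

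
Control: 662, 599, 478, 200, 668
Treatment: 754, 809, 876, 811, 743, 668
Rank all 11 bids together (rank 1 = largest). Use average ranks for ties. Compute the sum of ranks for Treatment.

Sorted (descending): 876, 811, 809, 754, 743, 668, 668, 662, 599, 478, 200
The 2 values of 668 occupy positions 6–7 → average rank (6+7)/2 = 6.5.
Treatment values → pooled ranks: 754→4, 809→3, 876→1, 811→2, 743→5, 668→6.5
Rank sum = 4 + 3 + 1 + 2 + 5 + 6.5 = 21.5

21.5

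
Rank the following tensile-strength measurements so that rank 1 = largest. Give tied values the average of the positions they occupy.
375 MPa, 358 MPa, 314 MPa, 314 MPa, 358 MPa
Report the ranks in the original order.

Sorted (descending): 375, 358, 358, 314, 314
The 2 values of 358 occupy positions 2–3 → average rank (2+3)/2 = 2.5.
The 2 values of 314 occupy positions 4–5 → average rank (4+5)/2 = 4.5.

1, 2.5, 4.5, 4.5, 2.5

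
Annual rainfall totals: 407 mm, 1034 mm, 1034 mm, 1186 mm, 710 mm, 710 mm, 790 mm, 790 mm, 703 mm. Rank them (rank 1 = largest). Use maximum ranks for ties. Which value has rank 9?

Sorted (descending): 1186, 1034, 1034, 790, 790, 710, 710, 703, 407
The 2 values of 1034 occupy positions 2–3 → each gets rank 3.
The 2 values of 790 occupy positions 4–5 → each gets rank 5.
The 2 values of 710 occupy positions 6–7 → each gets rank 7.
Rank 9 → value 407.

407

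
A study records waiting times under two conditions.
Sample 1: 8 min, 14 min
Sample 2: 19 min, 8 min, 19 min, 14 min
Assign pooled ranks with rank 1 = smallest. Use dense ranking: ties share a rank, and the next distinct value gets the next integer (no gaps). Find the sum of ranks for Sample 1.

Sorted (ascending): 8, 8, 14, 14, 19, 19
The 2 values of 8 share dense rank 1.
The 2 values of 14 share dense rank 2.
The 2 values of 19 share dense rank 3.
Sample 1 values → pooled ranks: 8→1, 14→2
Rank sum = 1 + 2 = 3

3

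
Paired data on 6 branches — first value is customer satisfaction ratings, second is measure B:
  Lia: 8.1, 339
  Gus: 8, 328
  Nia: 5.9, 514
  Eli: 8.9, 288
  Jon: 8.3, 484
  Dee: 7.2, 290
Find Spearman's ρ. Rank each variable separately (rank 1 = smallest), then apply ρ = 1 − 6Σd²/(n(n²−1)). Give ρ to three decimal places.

Ranks of variable 1: 4, 3, 1, 6, 5, 2
Ranks of variable 2: 4, 3, 6, 1, 5, 2
d = r₁ − r₂: 0, 0, -5, 5, 0, 0
d²: 0, 0, 25, 25, 0, 0; Σd² = 50
ρ = 1 − 6·50/(6·35) = 1 − 300/210 = -0.429

-0.429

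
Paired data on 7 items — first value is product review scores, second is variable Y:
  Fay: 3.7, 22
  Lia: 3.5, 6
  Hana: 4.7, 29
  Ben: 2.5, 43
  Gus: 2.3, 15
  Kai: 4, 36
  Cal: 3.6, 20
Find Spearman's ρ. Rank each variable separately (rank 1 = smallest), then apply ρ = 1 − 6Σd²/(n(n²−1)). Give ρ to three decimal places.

0.357

Ranks of variable 1: 5, 3, 7, 2, 1, 6, 4
Ranks of variable 2: 4, 1, 5, 7, 2, 6, 3
d = r₁ − r₂: 1, 2, 2, -5, -1, 0, 1
d²: 1, 4, 4, 25, 1, 0, 1; Σd² = 36
ρ = 1 − 6·36/(7·48) = 1 − 216/336 = 0.357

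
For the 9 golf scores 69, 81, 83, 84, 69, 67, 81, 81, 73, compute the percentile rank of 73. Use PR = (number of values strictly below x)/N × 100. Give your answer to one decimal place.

33.3

N = 9.
Strictly below 73: 3. Equal to 73: 1.
PR = 3/9 × 100 = 33.3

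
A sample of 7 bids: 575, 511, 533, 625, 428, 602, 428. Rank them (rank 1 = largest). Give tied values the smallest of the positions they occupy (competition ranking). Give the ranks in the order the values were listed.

3, 5, 4, 1, 6, 2, 6

Sorted (descending): 625, 602, 575, 533, 511, 428, 428
The 2 values of 428 occupy positions 6–7 → each gets rank 6.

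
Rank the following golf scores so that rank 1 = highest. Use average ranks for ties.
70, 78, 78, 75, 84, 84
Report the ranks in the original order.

Sorted (descending): 84, 84, 78, 78, 75, 70
The 2 values of 84 occupy positions 1–2 → average rank (1+2)/2 = 1.5.
The 2 values of 78 occupy positions 3–4 → average rank (3+4)/2 = 3.5.

6, 3.5, 3.5, 5, 1.5, 1.5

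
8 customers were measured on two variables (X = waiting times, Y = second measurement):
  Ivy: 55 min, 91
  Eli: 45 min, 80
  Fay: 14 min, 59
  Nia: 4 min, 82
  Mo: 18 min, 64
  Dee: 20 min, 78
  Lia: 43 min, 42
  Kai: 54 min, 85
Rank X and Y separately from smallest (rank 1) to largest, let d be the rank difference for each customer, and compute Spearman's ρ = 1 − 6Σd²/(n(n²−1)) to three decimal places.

Ranks of variable 1: 8, 6, 2, 1, 3, 4, 5, 7
Ranks of variable 2: 8, 5, 2, 6, 3, 4, 1, 7
d = r₁ − r₂: 0, 1, 0, -5, 0, 0, 4, 0
d²: 0, 1, 0, 25, 0, 0, 16, 0; Σd² = 42
ρ = 1 − 6·42/(8·63) = 1 − 252/504 = 0.500

0.500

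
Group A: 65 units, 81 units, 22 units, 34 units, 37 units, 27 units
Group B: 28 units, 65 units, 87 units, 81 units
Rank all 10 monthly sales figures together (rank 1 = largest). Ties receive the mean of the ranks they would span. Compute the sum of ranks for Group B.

Sorted (descending): 87, 81, 81, 65, 65, 37, 34, 28, 27, 22
The 2 values of 81 occupy positions 2–3 → average rank (2+3)/2 = 2.5.
The 2 values of 65 occupy positions 4–5 → average rank (4+5)/2 = 4.5.
Group B values → pooled ranks: 28→8, 65→4.5, 87→1, 81→2.5
Rank sum = 8 + 4.5 + 1 + 2.5 = 16

16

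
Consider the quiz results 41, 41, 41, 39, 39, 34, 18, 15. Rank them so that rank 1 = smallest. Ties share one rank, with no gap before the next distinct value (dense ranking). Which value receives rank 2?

18

Sorted (ascending): 15, 18, 34, 39, 39, 41, 41, 41
The 2 values of 39 share dense rank 4.
The 3 values of 41 share dense rank 5.
Remaining distinct values take the next consecutive integers.
Rank 2 → value 18.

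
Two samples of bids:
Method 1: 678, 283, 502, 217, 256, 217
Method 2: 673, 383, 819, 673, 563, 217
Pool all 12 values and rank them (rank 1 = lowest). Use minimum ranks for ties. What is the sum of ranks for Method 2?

Sorted (ascending): 217, 217, 217, 256, 283, 383, 502, 563, 673, 673, 678, 819
The 3 values of 217 occupy positions 1–3 → each gets rank 1.
The 2 values of 673 occupy positions 9–10 → each gets rank 9.
Method 2 values → pooled ranks: 673→9, 383→6, 819→12, 673→9, 563→8, 217→1
Rank sum = 9 + 6 + 12 + 9 + 8 + 1 = 45

45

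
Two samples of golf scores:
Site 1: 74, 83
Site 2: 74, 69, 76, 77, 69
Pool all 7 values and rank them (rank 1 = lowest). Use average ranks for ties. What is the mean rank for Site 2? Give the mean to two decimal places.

3.50

Sorted (ascending): 69, 69, 74, 74, 76, 77, 83
The 2 values of 69 occupy positions 1–2 → average rank (1+2)/2 = 1.5.
The 2 values of 74 occupy positions 3–4 → average rank (3+4)/2 = 3.5.
Site 2 values → pooled ranks: 74→3.5, 69→1.5, 76→5, 77→6, 69→1.5
Mean rank = (3.5 + 1.5 + 5 + 6 + 1.5) / 5 = 3.50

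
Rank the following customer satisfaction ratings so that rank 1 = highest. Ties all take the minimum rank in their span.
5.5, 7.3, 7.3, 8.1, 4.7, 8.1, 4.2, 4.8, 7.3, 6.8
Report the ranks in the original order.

7, 3, 3, 1, 9, 1, 10, 8, 3, 6

Sorted (descending): 8.1, 8.1, 7.3, 7.3, 7.3, 6.8, 5.5, 4.8, 4.7, 4.2
The 2 values of 8.1 occupy positions 1–2 → each gets rank 1.
The 3 values of 7.3 occupy positions 3–5 → each gets rank 3.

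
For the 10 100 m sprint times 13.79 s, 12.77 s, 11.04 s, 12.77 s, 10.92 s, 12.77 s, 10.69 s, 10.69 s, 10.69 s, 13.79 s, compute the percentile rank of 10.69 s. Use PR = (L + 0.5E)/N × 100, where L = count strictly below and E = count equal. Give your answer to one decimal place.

15.0

N = 10.
Strictly below 10.69: 0. Equal to 10.69: 3.
PR = (0 + 0.5·3)/10 × 100 = 15.0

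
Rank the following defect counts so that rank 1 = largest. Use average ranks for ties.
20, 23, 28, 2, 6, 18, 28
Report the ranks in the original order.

Sorted (descending): 28, 28, 23, 20, 18, 6, 2
The 2 values of 28 occupy positions 1–2 → average rank (1+2)/2 = 1.5.

4, 3, 1.5, 7, 6, 5, 1.5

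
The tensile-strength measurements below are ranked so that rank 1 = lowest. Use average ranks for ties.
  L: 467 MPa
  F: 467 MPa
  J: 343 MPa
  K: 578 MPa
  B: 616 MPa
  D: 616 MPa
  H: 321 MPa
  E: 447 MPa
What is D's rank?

7.5

Sorted (ascending): 321, 343, 447, 467, 467, 578, 616, 616
The 2 values of 467 occupy positions 4–5 → average rank (4+5)/2 = 4.5.
The 2 values of 616 occupy positions 7–8 → average rank (7+8)/2 = 7.5.
D has value 616 MPa → rank 7.5.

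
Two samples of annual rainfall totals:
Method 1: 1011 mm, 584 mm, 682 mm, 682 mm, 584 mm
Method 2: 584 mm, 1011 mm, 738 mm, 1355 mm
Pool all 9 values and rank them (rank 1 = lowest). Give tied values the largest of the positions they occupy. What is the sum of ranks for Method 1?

Sorted (ascending): 584, 584, 584, 682, 682, 738, 1011, 1011, 1355
The 3 values of 584 occupy positions 1–3 → each gets rank 3.
The 2 values of 682 occupy positions 4–5 → each gets rank 5.
The 2 values of 1011 occupy positions 7–8 → each gets rank 8.
Method 1 values → pooled ranks: 1011→8, 584→3, 682→5, 682→5, 584→3
Rank sum = 8 + 3 + 5 + 5 + 3 = 24

24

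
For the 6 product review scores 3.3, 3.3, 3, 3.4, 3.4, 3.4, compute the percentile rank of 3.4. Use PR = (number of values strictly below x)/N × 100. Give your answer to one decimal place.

N = 6.
Strictly below 3.4: 3. Equal to 3.4: 3.
PR = 3/6 × 100 = 50.0

50.0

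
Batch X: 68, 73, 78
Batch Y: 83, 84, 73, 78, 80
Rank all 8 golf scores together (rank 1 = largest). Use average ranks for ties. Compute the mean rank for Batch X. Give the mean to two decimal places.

6.33

Sorted (descending): 84, 83, 80, 78, 78, 73, 73, 68
The 2 values of 78 occupy positions 4–5 → average rank (4+5)/2 = 4.5.
The 2 values of 73 occupy positions 6–7 → average rank (6+7)/2 = 6.5.
Batch X values → pooled ranks: 68→8, 73→6.5, 78→4.5
Mean rank = (8 + 6.5 + 4.5) / 3 = 6.33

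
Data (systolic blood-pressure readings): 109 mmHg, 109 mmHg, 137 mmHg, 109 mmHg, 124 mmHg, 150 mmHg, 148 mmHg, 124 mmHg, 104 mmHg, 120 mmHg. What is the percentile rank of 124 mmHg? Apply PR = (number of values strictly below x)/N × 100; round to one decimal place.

50.0

N = 10.
Strictly below 124: 5. Equal to 124: 2.
PR = 5/10 × 100 = 50.0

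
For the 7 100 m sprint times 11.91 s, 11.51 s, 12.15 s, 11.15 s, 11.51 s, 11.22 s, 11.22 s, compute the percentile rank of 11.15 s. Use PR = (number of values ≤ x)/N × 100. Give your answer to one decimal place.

N = 7.
Strictly below 11.15: 0. Equal to 11.15: 1.
PR = 1/7 × 100 = 14.3

14.3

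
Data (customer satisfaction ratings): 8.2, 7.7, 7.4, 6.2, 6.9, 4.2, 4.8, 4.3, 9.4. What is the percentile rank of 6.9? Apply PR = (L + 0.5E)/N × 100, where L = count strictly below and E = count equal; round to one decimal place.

N = 9.
Strictly below 6.9: 4. Equal to 6.9: 1.
PR = (4 + 0.5·1)/9 × 100 = 50.0

50.0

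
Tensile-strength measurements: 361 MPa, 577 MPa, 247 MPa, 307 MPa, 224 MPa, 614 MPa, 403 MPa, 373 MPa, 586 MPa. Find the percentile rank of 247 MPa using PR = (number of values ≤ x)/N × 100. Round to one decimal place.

N = 9.
Strictly below 247: 1. Equal to 247: 1.
PR = 2/9 × 100 = 22.2

22.2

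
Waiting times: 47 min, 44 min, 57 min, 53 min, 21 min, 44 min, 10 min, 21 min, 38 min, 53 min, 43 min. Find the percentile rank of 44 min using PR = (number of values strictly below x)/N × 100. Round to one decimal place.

N = 11.
Strictly below 44: 5. Equal to 44: 2.
PR = 5/11 × 100 = 45.5

45.5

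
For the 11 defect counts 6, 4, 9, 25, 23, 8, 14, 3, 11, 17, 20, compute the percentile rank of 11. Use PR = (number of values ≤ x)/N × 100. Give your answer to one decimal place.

N = 11.
Strictly below 11: 5. Equal to 11: 1.
PR = 6/11 × 100 = 54.5

54.5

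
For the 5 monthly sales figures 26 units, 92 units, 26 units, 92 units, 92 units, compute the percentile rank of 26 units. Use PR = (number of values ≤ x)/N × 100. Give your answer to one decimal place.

N = 5.
Strictly below 26: 0. Equal to 26: 2.
PR = 2/5 × 100 = 40.0

40.0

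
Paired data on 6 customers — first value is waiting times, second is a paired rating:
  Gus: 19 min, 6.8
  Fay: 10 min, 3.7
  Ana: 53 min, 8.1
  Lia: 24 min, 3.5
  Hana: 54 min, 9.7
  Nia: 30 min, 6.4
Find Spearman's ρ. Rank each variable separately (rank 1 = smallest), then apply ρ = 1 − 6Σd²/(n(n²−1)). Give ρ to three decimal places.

0.714

Ranks of variable 1: 2, 1, 5, 3, 6, 4
Ranks of variable 2: 4, 2, 5, 1, 6, 3
d = r₁ − r₂: -2, -1, 0, 2, 0, 1
d²: 4, 1, 0, 4, 0, 1; Σd² = 10
ρ = 1 − 6·10/(6·35) = 1 − 60/210 = 0.714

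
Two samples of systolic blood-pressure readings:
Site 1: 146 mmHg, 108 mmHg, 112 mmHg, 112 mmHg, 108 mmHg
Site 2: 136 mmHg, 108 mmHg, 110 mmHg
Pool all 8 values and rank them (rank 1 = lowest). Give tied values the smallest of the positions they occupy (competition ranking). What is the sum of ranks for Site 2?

Sorted (ascending): 108, 108, 108, 110, 112, 112, 136, 146
The 3 values of 108 occupy positions 1–3 → each gets rank 1.
The 2 values of 112 occupy positions 5–6 → each gets rank 5.
Site 2 values → pooled ranks: 136→7, 108→1, 110→4
Rank sum = 7 + 1 + 4 = 12

12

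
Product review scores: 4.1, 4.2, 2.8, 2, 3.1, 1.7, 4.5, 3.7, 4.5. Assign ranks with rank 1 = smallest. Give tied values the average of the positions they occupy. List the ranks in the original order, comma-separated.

Sorted (ascending): 1.7, 2, 2.8, 3.1, 3.7, 4.1, 4.2, 4.5, 4.5
The 2 values of 4.5 occupy positions 8–9 → average rank (8+9)/2 = 8.5.

6, 7, 3, 2, 4, 1, 8.5, 5, 8.5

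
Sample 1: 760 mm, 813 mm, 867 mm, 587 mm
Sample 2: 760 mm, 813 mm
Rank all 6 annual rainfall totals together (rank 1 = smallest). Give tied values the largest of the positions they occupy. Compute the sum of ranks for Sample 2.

8

Sorted (ascending): 587, 760, 760, 813, 813, 867
The 2 values of 760 occupy positions 2–3 → each gets rank 3.
The 2 values of 813 occupy positions 4–5 → each gets rank 5.
Sample 2 values → pooled ranks: 760→3, 813→5
Rank sum = 3 + 5 = 8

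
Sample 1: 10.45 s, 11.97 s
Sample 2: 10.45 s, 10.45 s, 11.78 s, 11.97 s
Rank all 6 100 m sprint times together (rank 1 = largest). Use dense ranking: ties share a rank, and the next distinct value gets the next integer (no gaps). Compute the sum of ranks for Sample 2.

Sorted (descending): 11.97, 11.97, 11.78, 10.45, 10.45, 10.45
The 2 values of 11.97 share dense rank 1.
The 3 values of 10.45 share dense rank 3.
Remaining distinct values take the next consecutive integers.
Sample 2 values → pooled ranks: 10.45→3, 10.45→3, 11.78→2, 11.97→1
Rank sum = 3 + 3 + 2 + 1 = 9

9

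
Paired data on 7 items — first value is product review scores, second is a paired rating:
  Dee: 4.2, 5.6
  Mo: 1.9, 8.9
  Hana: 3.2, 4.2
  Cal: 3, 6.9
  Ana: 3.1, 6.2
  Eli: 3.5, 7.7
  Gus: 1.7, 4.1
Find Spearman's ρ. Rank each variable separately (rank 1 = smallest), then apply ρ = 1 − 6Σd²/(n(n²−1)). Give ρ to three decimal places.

0.036

Ranks of variable 1: 7, 2, 5, 3, 4, 6, 1
Ranks of variable 2: 3, 7, 2, 5, 4, 6, 1
d = r₁ − r₂: 4, -5, 3, -2, 0, 0, 0
d²: 16, 25, 9, 4, 0, 0, 0; Σd² = 54
ρ = 1 − 6·54/(7·48) = 1 − 324/336 = 0.036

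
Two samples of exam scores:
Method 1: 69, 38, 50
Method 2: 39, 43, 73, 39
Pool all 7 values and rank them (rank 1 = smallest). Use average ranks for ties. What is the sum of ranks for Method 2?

16

Sorted (ascending): 38, 39, 39, 43, 50, 69, 73
The 2 values of 39 occupy positions 2–3 → average rank (2+3)/2 = 2.5.
Method 2 values → pooled ranks: 39→2.5, 43→4, 73→7, 39→2.5
Rank sum = 2.5 + 4 + 7 + 2.5 = 16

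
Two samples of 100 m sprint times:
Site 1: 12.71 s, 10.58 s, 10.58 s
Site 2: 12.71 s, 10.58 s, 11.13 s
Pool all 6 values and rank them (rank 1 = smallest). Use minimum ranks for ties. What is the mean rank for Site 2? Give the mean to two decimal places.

3.33

Sorted (ascending): 10.58, 10.58, 10.58, 11.13, 12.71, 12.71
The 3 values of 10.58 occupy positions 1–3 → each gets rank 1.
The 2 values of 12.71 occupy positions 5–6 → each gets rank 5.
Site 2 values → pooled ranks: 12.71→5, 10.58→1, 11.13→4
Mean rank = (5 + 1 + 4) / 3 = 3.33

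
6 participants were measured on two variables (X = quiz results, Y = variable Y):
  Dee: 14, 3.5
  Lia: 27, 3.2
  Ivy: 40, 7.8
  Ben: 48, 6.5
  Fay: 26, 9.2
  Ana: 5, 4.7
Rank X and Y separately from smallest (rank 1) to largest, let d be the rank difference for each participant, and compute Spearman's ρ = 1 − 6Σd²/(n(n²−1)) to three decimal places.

Ranks of variable 1: 2, 4, 5, 6, 3, 1
Ranks of variable 2: 2, 1, 5, 4, 6, 3
d = r₁ − r₂: 0, 3, 0, 2, -3, -2
d²: 0, 9, 0, 4, 9, 4; Σd² = 26
ρ = 1 − 6·26/(6·35) = 1 − 156/210 = 0.257

0.257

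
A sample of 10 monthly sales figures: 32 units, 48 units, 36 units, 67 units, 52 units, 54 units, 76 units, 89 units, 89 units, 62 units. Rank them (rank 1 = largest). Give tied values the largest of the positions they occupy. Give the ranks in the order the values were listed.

10, 8, 9, 4, 7, 6, 3, 2, 2, 5

Sorted (descending): 89, 89, 76, 67, 62, 54, 52, 48, 36, 32
The 2 values of 89 occupy positions 1–2 → each gets rank 2.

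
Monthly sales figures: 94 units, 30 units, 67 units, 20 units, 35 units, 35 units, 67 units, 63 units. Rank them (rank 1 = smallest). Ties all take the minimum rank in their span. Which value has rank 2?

Sorted (ascending): 20, 30, 35, 35, 63, 67, 67, 94
The 2 values of 35 occupy positions 3–4 → each gets rank 3.
The 2 values of 67 occupy positions 6–7 → each gets rank 6.
Rank 2 → value 30.

30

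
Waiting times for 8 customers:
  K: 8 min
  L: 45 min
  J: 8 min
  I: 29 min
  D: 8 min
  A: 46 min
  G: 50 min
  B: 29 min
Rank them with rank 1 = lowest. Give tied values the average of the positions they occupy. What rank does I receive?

Sorted (ascending): 8, 8, 8, 29, 29, 45, 46, 50
The 3 values of 8 occupy positions 1–3 → average rank 2.
The 2 values of 29 occupy positions 4–5 → average rank (4+5)/2 = 4.5.
I has value 29 min → rank 4.5.

4.5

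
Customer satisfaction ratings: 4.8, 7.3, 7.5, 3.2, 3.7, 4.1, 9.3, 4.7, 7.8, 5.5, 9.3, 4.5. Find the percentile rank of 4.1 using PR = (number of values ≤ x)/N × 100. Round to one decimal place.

N = 12.
Strictly below 4.1: 2. Equal to 4.1: 1.
PR = 3/12 × 100 = 25.0

25.0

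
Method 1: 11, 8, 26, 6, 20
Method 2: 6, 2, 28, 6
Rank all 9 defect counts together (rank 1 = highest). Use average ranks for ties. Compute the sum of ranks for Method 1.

Sorted (descending): 28, 26, 20, 11, 8, 6, 6, 6, 2
The 3 values of 6 occupy positions 6–8 → average rank 7.
Method 1 values → pooled ranks: 11→4, 8→5, 26→2, 6→7, 20→3
Rank sum = 4 + 5 + 2 + 7 + 3 = 21

21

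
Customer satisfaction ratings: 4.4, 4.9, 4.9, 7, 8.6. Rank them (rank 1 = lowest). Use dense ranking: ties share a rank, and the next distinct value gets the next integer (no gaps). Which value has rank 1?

4.4

Sorted (ascending): 4.4, 4.9, 4.9, 7, 8.6
The 2 values of 4.9 share dense rank 2.
Remaining distinct values take the next consecutive integers.
Rank 1 → value 4.4.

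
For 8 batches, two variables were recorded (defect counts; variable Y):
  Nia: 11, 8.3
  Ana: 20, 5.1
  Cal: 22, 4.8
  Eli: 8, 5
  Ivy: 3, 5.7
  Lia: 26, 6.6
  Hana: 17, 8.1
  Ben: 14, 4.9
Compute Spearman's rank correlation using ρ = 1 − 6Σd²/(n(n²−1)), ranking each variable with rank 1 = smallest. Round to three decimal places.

-0.119

Ranks of variable 1: 3, 6, 7, 2, 1, 8, 5, 4
Ranks of variable 2: 8, 4, 1, 3, 5, 6, 7, 2
d = r₁ − r₂: -5, 2, 6, -1, -4, 2, -2, 2
d²: 25, 4, 36, 1, 16, 4, 4, 4; Σd² = 94
ρ = 1 − 6·94/(8·63) = 1 − 564/504 = -0.119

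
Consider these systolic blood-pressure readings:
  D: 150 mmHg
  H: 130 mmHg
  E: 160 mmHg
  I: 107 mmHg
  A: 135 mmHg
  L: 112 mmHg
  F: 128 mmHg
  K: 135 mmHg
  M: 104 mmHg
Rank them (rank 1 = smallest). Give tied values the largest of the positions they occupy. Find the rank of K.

Sorted (ascending): 104, 107, 112, 128, 130, 135, 135, 150, 160
The 2 values of 135 occupy positions 6–7 → each gets rank 7.
K has value 135 mmHg → rank 7.

7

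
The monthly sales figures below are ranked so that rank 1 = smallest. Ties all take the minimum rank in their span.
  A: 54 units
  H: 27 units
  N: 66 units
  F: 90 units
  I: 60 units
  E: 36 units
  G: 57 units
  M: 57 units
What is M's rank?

Sorted (ascending): 27, 36, 54, 57, 57, 60, 66, 90
The 2 values of 57 occupy positions 4–5 → each gets rank 4.
M has value 57 units → rank 4.

4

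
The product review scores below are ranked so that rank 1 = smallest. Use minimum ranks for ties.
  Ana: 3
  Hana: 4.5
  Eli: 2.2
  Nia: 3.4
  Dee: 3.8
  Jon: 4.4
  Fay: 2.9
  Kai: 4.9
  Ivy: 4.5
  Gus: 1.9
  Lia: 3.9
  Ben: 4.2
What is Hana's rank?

Sorted (ascending): 1.9, 2.2, 2.9, 3, 3.4, 3.8, 3.9, 4.2, 4.4, 4.5, 4.5, 4.9
The 2 values of 4.5 occupy positions 10–11 → each gets rank 10.
Hana has value 4.5 → rank 10.

10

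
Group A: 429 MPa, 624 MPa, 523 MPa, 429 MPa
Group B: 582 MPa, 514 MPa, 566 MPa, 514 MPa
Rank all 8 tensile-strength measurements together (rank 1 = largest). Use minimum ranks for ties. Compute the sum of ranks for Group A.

Sorted (descending): 624, 582, 566, 523, 514, 514, 429, 429
The 2 values of 514 occupy positions 5–6 → each gets rank 5.
The 2 values of 429 occupy positions 7–8 → each gets rank 7.
Group A values → pooled ranks: 429→7, 624→1, 523→4, 429→7
Rank sum = 7 + 1 + 4 + 7 = 19

19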